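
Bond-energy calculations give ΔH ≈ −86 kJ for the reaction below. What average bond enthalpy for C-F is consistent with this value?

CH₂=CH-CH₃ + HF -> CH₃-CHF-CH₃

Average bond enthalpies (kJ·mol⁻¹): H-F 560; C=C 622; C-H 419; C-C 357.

Let D be the C-F bond energy.
Σ(broken) = 1×357 + 6×419 + 1×622 + 1×560 = 4053
Σ(formed) = 2×357 + 1×D + 7×419 = 3647 + D
ΔH = Σ(broken) − Σ(formed) = (4053) − (3647 + D) = +406 − D
Setting this equal to −86 kJ gives D = 492 kJ/mol.

D(C-F) ≈ 492 kJ/mol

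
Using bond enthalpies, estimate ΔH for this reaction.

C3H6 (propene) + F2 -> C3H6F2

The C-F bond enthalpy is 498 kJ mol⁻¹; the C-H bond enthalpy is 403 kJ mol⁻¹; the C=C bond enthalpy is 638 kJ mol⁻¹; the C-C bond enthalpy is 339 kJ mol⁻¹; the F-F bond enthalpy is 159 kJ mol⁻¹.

ΔH ≈ −538 kJ

Bonds broken (reactants):
  C-C: 1 × 339 = 339
  C-H: 6 × 403 = 2418
  C=C: 1 × 638 = 638
  F-F: 1 × 159 = 159
  Σ(broken) = 3554 kJ
Bonds formed (products):
  C-C: 2 × 339 = 678
  C-F: 2 × 498 = 996
  C-H: 6 × 403 = 2418
  Σ(formed) = 4092 kJ
ΔH = Σ(broken) − Σ(formed) = 3554 − 4092 = −538 kJ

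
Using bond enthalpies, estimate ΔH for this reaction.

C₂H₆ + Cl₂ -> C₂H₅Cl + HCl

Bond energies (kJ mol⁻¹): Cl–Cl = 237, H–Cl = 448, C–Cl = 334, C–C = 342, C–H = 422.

Bonds broken (reactants):
  C–C: 1 × 342 = 342
  C–H: 6 × 422 = 2532
  Cl–Cl: 1 × 237 = 237
  Σ(broken) = 3111 kJ
Bonds formed (products):
  C–C: 1 × 342 = 342
  C–Cl: 1 × 334 = 334
  C–H: 5 × 422 = 2110
  H–Cl: 1 × 448 = 448
  Σ(formed) = 3234 kJ
ΔH = Σ(broken) − Σ(formed) = 3111 − 3234 = −123 kJ

ΔH ≈ −123 kJ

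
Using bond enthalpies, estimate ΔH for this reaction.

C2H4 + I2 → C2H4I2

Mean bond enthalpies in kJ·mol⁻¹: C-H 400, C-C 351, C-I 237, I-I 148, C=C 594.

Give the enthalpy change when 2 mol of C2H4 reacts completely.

Bonds broken (reactants):
  C-H: 4 × 400 = 1600
  C=C: 1 × 594 = 594
  I-I: 1 × 148 = 148
  Σ(broken) = 2342 kJ
Bonds formed (products):
  C-C: 1 × 351 = 351
  C-H: 4 × 400 = 1600
  C-I: 2 × 237 = 474
  Σ(formed) = 2425 kJ
ΔH = Σ(broken) − Σ(formed) = 2342 − 2425 = −83 kJ
For 2× the reaction as written: 2 × (−83) = −166 kJ

ΔH = −166 kJ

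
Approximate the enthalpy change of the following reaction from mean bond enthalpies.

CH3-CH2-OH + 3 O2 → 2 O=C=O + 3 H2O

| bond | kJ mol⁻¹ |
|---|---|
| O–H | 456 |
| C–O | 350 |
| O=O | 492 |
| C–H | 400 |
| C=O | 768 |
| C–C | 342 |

ΔH ≈ −1184 kJ

Bonds broken (reactants):
  C–C: 1 × 342 = 342
  C–H: 5 × 400 = 2000
  C–O: 1 × 350 = 350
  O–H: 1 × 456 = 456
  O=O: 3 × 492 = 1476
  Σ(broken) = 4624 kJ
Bonds formed (products):
  C=O: 4 × 768 = 3072
  O–H: 6 × 456 = 2736
  Σ(formed) = 5808 kJ
ΔH = Σ(broken) − Σ(formed) = 4624 − 5808 = −1184 kJ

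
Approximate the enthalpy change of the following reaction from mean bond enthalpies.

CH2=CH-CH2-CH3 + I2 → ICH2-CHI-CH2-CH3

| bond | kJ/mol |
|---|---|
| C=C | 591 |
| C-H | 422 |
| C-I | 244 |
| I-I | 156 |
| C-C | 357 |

Bonds broken (reactants):
  C-C: 2 × 357 = 714
  C-H: 8 × 422 = 3376
  C=C: 1 × 591 = 591
  I-I: 1 × 156 = 156
  Σ(broken) = 4837 kJ
Bonds formed (products):
  C-C: 3 × 357 = 1071
  C-H: 8 × 422 = 3376
  C-I: 2 × 244 = 488
  Σ(formed) = 4935 kJ
ΔH = Σ(broken) − Σ(formed) = 4837 − 4935 = −98 kJ

ΔH ≈ −98 kJ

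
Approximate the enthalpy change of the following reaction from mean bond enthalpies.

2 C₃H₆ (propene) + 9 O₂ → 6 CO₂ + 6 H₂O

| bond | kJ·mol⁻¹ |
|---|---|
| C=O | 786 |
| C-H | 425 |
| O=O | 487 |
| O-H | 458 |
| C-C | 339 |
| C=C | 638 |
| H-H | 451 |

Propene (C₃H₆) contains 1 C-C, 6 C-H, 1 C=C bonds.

ΔH ≈ −3491 kJ

Bonds broken (reactants):
  C-C: 2 × 339 = 678
  C-H: 12 × 425 = 5100
  C=C: 2 × 638 = 1276
  O=O: 9 × 487 = 4383
  Σ(broken) = 11437 kJ
Bonds formed (products):
  C=O: 12 × 786 = 9432
  O-H: 12 × 458 = 5496
  Σ(formed) = 14928 kJ
ΔH = Σ(broken) − Σ(formed) = 11437 − 14928 = −3491 kJ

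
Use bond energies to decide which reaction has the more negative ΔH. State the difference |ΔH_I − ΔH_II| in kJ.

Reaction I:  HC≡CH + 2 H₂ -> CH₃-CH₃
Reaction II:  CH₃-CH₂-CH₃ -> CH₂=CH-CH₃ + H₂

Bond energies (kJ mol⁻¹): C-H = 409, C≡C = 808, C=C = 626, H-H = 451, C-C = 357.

Reaction I:
  Bonds broken (reactants):
    C≡C: 1 × 808 = 808
    C-H: 2 × 409 = 818
    H-H: 2 × 451 = 902
    Σ(broken) = 2528 kJ
  Bonds formed (products):
    C-C: 1 × 357 = 357
    C-H: 6 × 409 = 2454
    Σ(formed) = 2811 kJ
  ΔH_I = 2528 − 2811 = −283 kJ
Reaction II:
  Bonds broken (reactants):
    C-C: 2 × 357 = 714
    C-H: 8 × 409 = 3272
    Σ(broken) = 3986 kJ
  Bonds formed (products):
    C-C: 1 × 357 = 357
    C-H: 6 × 409 = 2454
    C=C: 1 × 626 = 626
    H-H: 1 × 451 = 451
    Σ(formed) = 3888 kJ
  ΔH_II = 3986 − 3888 = +98 kJ
ΔH_I − ΔH_II = −381 kJ, so reaction I has the more negative ΔH; |ΔH_I − ΔH_II| = 381 kJ.

Reaction I, by 381 kJ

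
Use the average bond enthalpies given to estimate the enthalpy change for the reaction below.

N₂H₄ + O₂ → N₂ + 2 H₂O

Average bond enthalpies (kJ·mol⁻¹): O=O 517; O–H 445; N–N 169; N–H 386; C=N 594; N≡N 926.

Bonds broken (reactants):
  N–H: 4 × 386 = 1544
  N–N: 1 × 169 = 169
  O=O: 1 × 517 = 517
  Σ(broken) = 2230 kJ
Bonds formed (products):
  N≡N: 1 × 926 = 926
  O–H: 4 × 445 = 1780
  Σ(formed) = 2706 kJ
ΔH = Σ(broken) − Σ(formed) = 2230 − 2706 = −476 kJ

ΔH ≈ −476 kJ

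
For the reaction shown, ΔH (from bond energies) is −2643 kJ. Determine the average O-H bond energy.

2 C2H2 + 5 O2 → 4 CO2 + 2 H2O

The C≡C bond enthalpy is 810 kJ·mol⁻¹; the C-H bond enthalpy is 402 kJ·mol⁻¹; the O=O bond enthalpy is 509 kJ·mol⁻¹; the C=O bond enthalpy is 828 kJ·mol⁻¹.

D(O-H) ≈ 448 kJ/mol

Let D be the O-H bond energy.
Σ(broken) = 2×810 + 4×402 + 5×509 = 5773
Σ(formed) = 8×828 + 4×D = 6624 + 4D
ΔH = Σ(broken) − Σ(formed) = (5773) − (6624 + 4D) = −851 − 4D
Setting this equal to −2643 kJ gives 4D = 1792, so D = 448 kJ/mol.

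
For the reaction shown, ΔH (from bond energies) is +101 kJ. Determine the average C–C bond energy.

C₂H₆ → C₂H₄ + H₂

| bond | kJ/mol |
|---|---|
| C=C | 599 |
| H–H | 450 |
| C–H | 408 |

Let D be the C–C bond energy.
Σ(broken) = 1×D + 6×408 = 2448 + D
Σ(formed) = 4×408 + 1×599 + 1×450 = 2681
ΔH = Σ(broken) − Σ(formed) = (2448 + D) − (2681) = −233 + D
Setting this equal to +101 kJ gives D = 334 kJ/mol.

D(C–C) ≈ 334 kJ/mol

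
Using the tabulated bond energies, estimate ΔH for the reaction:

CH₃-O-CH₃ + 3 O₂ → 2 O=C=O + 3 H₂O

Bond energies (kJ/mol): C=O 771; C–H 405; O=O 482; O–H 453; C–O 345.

ΔH ≈ −1236 kJ

Bonds broken (reactants):
  C–H: 6 × 405 = 2430
  C–O: 2 × 345 = 690
  O=O: 3 × 482 = 1446
  Σ(broken) = 4566 kJ
Bonds formed (products):
  C=O: 4 × 771 = 3084
  O–H: 6 × 453 = 2718
  Σ(formed) = 5802 kJ
ΔH = Σ(broken) − Σ(formed) = 4566 − 5802 = −1236 kJ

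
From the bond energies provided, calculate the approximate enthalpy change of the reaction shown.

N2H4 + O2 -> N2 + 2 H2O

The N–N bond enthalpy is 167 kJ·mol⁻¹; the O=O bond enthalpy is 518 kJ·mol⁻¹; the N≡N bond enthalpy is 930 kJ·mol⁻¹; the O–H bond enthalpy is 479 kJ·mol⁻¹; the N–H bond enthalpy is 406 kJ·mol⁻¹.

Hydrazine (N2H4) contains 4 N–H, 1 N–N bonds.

ΔH ≈ −537 kJ

Bonds broken (reactants):
  N–H: 4 × 406 = 1624
  N–N: 1 × 167 = 167
  O=O: 1 × 518 = 518
  Σ(broken) = 2309 kJ
Bonds formed (products):
  N≡N: 1 × 930 = 930
  O–H: 4 × 479 = 1916
  Σ(formed) = 2846 kJ
ΔH = Σ(broken) − Σ(formed) = 2309 − 2846 = −537 kJ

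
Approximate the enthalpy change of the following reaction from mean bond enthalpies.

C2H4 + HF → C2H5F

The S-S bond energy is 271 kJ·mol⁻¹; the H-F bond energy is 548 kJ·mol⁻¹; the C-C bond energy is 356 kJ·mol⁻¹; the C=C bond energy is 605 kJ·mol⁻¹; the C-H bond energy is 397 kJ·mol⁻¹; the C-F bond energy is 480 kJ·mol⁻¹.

Bonds broken (reactants):
  C-H: 4 × 397 = 1588
  C=C: 1 × 605 = 605
  H-F: 1 × 548 = 548
  Σ(broken) = 2741 kJ
Bonds formed (products):
  C-C: 1 × 356 = 356
  C-F: 1 × 480 = 480
  C-H: 5 × 397 = 1985
  Σ(formed) = 2821 kJ
ΔH = Σ(broken) − Σ(formed) = 2741 − 2821 = −80 kJ

ΔH ≈ −80 kJ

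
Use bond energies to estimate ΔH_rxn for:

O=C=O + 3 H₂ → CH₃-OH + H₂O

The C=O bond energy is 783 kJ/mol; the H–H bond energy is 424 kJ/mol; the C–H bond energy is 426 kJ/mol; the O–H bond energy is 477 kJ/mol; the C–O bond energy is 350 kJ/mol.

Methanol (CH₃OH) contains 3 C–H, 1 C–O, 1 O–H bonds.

ΔH ≈ −221 kJ

Bonds broken (reactants):
  C=O: 2 × 783 = 1566
  H–H: 3 × 424 = 1272
  Σ(broken) = 2838 kJ
Bonds formed (products):
  C–H: 3 × 426 = 1278
  C–O: 1 × 350 = 350
  O–H: 3 × 477 = 1431
  Σ(formed) = 3059 kJ
ΔH = Σ(broken) − Σ(formed) = 2838 − 3059 = −221 kJ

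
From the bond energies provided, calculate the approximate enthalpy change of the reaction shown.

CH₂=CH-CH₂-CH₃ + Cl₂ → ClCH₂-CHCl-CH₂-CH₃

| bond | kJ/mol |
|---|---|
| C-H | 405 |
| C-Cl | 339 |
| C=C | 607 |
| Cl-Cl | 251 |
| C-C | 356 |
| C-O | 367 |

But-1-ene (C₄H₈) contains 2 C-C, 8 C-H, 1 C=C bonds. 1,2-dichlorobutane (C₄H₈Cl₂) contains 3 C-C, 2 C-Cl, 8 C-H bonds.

Bonds broken (reactants):
  C-C: 2 × 356 = 712
  C-H: 8 × 405 = 3240
  C=C: 1 × 607 = 607
  Cl-Cl: 1 × 251 = 251
  Σ(broken) = 4810 kJ
Bonds formed (products):
  C-C: 3 × 356 = 1068
  C-Cl: 2 × 339 = 678
  C-H: 8 × 405 = 3240
  Σ(formed) = 4986 kJ
ΔH = Σ(broken) − Σ(formed) = 4810 − 4986 = −176 kJ

ΔH ≈ −176 kJ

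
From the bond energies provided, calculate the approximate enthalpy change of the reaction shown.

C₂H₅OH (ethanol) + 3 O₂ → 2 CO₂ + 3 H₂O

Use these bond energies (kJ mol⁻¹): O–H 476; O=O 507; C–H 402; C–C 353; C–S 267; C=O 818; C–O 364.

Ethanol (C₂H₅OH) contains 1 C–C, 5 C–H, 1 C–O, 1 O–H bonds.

ΔH ≈ −1404 kJ

Bonds broken (reactants):
  C–C: 1 × 353 = 353
  C–H: 5 × 402 = 2010
  C–O: 1 × 364 = 364
  O–H: 1 × 476 = 476
  O=O: 3 × 507 = 1521
  Σ(broken) = 4724 kJ
Bonds formed (products):
  C=O: 4 × 818 = 3272
  O–H: 6 × 476 = 2856
  Σ(formed) = 6128 kJ
ΔH = Σ(broken) − Σ(formed) = 4724 − 6128 = −1404 kJ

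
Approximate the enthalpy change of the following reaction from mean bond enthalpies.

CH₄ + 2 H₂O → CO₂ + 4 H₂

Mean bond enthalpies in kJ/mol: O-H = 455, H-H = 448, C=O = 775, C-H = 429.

ΔH ≈ +194 kJ

Bonds broken (reactants):
  C-H: 4 × 429 = 1716
  O-H: 4 × 455 = 1820
  Σ(broken) = 3536 kJ
Bonds formed (products):
  C=O: 2 × 775 = 1550
  H-H: 4 × 448 = 1792
  Σ(formed) = 3342 kJ
ΔH = Σ(broken) − Σ(formed) = 3536 − 3342 = +194 kJ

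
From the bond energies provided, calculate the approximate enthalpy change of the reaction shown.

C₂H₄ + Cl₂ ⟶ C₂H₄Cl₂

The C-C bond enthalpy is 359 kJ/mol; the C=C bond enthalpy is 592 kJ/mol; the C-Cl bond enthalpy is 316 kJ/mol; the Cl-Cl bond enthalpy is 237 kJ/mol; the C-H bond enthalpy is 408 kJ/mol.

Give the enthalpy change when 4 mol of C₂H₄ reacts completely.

ΔH = −648 kJ

Bonds broken (reactants):
  C-H: 4 × 408 = 1632
  C=C: 1 × 592 = 592
  Cl-Cl: 1 × 237 = 237
  Σ(broken) = 2461 kJ
Bonds formed (products):
  C-C: 1 × 359 = 359
  C-Cl: 2 × 316 = 632
  C-H: 4 × 408 = 1632
  Σ(formed) = 2623 kJ
ΔH = Σ(broken) − Σ(formed) = 2461 − 2623 = −162 kJ
For 4× the reaction as written: 4 × (−162) = −648 kJ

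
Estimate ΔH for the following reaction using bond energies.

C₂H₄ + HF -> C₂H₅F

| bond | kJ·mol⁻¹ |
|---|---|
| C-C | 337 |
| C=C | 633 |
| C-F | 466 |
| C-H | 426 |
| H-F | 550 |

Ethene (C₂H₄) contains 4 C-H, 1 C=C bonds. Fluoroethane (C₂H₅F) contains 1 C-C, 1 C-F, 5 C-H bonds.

Bonds broken (reactants):
  C-H: 4 × 426 = 1704
  C=C: 1 × 633 = 633
  H-F: 1 × 550 = 550
  Σ(broken) = 2887 kJ
Bonds formed (products):
  C-C: 1 × 337 = 337
  C-F: 1 × 466 = 466
  C-H: 5 × 426 = 2130
  Σ(formed) = 2933 kJ
ΔH = Σ(broken) − Σ(formed) = 2887 − 2933 = −46 kJ

ΔH ≈ −46 kJ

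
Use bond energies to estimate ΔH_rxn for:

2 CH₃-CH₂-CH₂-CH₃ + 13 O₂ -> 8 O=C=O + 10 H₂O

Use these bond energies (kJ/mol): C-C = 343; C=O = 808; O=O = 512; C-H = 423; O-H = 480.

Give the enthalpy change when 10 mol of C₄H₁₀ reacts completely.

ΔH = −26770 kJ

Bonds broken (reactants):
  C-C: 6 × 343 = 2058
  C-H: 20 × 423 = 8460
  O=O: 13 × 512 = 6656
  Σ(broken) = 17174 kJ
Bonds formed (products):
  C=O: 16 × 808 = 12928
  O-H: 20 × 480 = 9600
  Σ(formed) = 22528 kJ
ΔH = Σ(broken) − Σ(formed) = 17174 − 22528 = −5354 kJ
For 5× the reaction as written: 5 × (−5354) = −26770 kJ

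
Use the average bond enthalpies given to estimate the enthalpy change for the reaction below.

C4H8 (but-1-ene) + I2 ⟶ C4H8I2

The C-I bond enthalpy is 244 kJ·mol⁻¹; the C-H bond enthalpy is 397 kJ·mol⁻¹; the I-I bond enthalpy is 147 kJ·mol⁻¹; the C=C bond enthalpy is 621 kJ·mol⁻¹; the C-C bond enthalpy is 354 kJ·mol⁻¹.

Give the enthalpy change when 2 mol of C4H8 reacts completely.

Bonds broken (reactants):
  C-C: 2 × 354 = 708
  C-H: 8 × 397 = 3176
  C=C: 1 × 621 = 621
  I-I: 1 × 147 = 147
  Σ(broken) = 4652 kJ
Bonds formed (products):
  C-C: 3 × 354 = 1062
  C-H: 8 × 397 = 3176
  C-I: 2 × 244 = 488
  Σ(formed) = 4726 kJ
ΔH = Σ(broken) − Σ(formed) = 4652 − 4726 = −74 kJ
For 2× the reaction as written: 2 × (−74) = −148 kJ

ΔH = −148 kJ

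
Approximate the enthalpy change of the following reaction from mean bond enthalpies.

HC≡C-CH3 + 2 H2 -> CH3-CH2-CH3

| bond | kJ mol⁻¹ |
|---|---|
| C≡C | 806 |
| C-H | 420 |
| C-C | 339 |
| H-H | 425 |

Bonds broken (reactants):
  C≡C: 1 × 806 = 806
  C-C: 1 × 339 = 339
  C-H: 4 × 420 = 1680
  H-H: 2 × 425 = 850
  Σ(broken) = 3675 kJ
Bonds formed (products):
  C-C: 2 × 339 = 678
  C-H: 8 × 420 = 3360
  Σ(formed) = 4038 kJ
ΔH = Σ(broken) − Σ(formed) = 3675 − 4038 = −363 kJ

ΔH ≈ −363 kJ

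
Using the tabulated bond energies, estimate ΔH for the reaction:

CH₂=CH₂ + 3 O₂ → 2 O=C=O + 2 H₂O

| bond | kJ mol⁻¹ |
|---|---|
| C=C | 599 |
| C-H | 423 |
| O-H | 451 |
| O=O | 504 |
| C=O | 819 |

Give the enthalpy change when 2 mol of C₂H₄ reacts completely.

Bonds broken (reactants):
  C-H: 4 × 423 = 1692
  C=C: 1 × 599 = 599
  O=O: 3 × 504 = 1512
  Σ(broken) = 3803 kJ
Bonds formed (products):
  C=O: 4 × 819 = 3276
  O-H: 4 × 451 = 1804
  Σ(formed) = 5080 kJ
ΔH = Σ(broken) − Σ(formed) = 3803 − 5080 = −1277 kJ
For 2× the reaction as written: 2 × (−1277) = −2554 kJ

ΔH = −2554 kJ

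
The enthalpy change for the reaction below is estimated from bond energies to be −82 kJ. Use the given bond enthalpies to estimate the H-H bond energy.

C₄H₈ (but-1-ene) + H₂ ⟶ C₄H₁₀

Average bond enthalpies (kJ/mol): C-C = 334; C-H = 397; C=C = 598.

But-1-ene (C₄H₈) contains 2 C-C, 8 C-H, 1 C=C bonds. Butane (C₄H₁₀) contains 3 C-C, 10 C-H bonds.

Let D be the H-H bond energy.
Σ(broken) = 2×334 + 8×397 + 1×598 + 1×D = 4442 + D
Σ(formed) = 3×334 + 10×397 = 4972
ΔH = Σ(broken) − Σ(formed) = (4442 + D) − (4972) = −530 + D
Setting this equal to −82 kJ gives D = 448 kJ/mol.

D(H-H) ≈ 448 kJ/mol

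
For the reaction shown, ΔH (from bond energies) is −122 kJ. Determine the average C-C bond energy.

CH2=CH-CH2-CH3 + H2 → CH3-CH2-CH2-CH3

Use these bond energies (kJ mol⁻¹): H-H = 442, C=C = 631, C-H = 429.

Let D be the C-C bond energy.
Σ(broken) = 2×D + 8×429 + 1×631 + 1×442 = 4505 + 2D
Σ(formed) = 3×D + 10×429 = 4290 + 3D
ΔH = Σ(broken) − Σ(formed) = (4505 + 2D) − (4290 + 3D) = +215 − D
Setting this equal to −122 kJ gives D = 337 kJ/mol.

D(C-C) ≈ 337 kJ/mol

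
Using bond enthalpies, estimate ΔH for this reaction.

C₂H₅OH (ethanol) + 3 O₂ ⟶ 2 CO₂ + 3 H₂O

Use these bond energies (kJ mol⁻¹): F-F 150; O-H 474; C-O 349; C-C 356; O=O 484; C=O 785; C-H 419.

Bonds broken (reactants):
  C-C: 1 × 356 = 356
  C-H: 5 × 419 = 2095
  C-O: 1 × 349 = 349
  O-H: 1 × 474 = 474
  O=O: 3 × 484 = 1452
  Σ(broken) = 4726 kJ
Bonds formed (products):
  C=O: 4 × 785 = 3140
  O-H: 6 × 474 = 2844
  Σ(formed) = 5984 kJ
ΔH = Σ(broken) − Σ(formed) = 4726 − 5984 = −1258 kJ

ΔH ≈ −1258 kJ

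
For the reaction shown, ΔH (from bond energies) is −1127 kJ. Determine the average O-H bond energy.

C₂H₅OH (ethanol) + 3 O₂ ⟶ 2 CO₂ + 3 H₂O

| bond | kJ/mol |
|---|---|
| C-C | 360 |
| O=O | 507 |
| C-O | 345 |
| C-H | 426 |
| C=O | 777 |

D(O-H) ≈ 475 kJ/mol

Let D be the O-H bond energy.
Σ(broken) = 1×360 + 5×426 + 1×345 + 1×D + 3×507 = 4356 + D
Σ(formed) = 4×777 + 6×D = 3108 + 6D
ΔH = Σ(broken) − Σ(formed) = (4356 + D) − (3108 + 6D) = +1248 − 5D
Setting this equal to −1127 kJ gives 5D = 2375, so D = 475 kJ/mol.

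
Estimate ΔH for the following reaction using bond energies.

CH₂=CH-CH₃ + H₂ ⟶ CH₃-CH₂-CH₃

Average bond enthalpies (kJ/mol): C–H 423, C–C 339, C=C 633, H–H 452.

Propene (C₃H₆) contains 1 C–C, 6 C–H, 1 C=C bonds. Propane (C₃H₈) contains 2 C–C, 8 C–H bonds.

ΔH ≈ −100 kJ

Bonds broken (reactants):
  C–C: 1 × 339 = 339
  C–H: 6 × 423 = 2538
  C=C: 1 × 633 = 633
  H–H: 1 × 452 = 452
  Σ(broken) = 3962 kJ
Bonds formed (products):
  C–C: 2 × 339 = 678
  C–H: 8 × 423 = 3384
  Σ(formed) = 4062 kJ
ΔH = Σ(broken) − Σ(formed) = 3962 − 4062 = −100 kJ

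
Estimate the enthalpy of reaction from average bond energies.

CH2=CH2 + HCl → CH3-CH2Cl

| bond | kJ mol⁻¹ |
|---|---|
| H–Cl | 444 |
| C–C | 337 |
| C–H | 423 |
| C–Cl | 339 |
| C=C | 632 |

ΔH ≈ −23 kJ

Bonds broken (reactants):
  C–H: 4 × 423 = 1692
  C=C: 1 × 632 = 632
  H–Cl: 1 × 444 = 444
  Σ(broken) = 2768 kJ
Bonds formed (products):
  C–C: 1 × 337 = 337
  C–Cl: 1 × 339 = 339
  C–H: 5 × 423 = 2115
  Σ(formed) = 2791 kJ
ΔH = Σ(broken) − Σ(formed) = 2768 − 2791 = −23 kJ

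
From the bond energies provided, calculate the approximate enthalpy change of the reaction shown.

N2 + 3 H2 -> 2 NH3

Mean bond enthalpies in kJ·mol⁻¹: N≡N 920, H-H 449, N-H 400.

ΔH ≈ −133 kJ

Bonds broken (reactants):
  H-H: 3 × 449 = 1347
  N≡N: 1 × 920 = 920
  Σ(broken) = 2267 kJ
Bonds formed (products):
  N-H: 6 × 400 = 2400
  Σ(formed) = 2400 kJ
ΔH = Σ(broken) − Σ(formed) = 2267 − 2400 = −133 kJ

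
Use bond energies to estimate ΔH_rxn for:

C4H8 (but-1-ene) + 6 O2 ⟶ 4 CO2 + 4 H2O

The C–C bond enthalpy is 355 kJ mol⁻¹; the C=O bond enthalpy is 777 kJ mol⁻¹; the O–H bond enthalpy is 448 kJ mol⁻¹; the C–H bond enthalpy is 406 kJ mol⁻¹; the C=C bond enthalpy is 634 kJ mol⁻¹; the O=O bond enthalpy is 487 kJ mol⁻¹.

ΔH ≈ −2286 kJ

Bonds broken (reactants):
  C–C: 2 × 355 = 710
  C–H: 8 × 406 = 3248
  C=C: 1 × 634 = 634
  O=O: 6 × 487 = 2922
  Σ(broken) = 7514 kJ
Bonds formed (products):
  C=O: 8 × 777 = 6216
  O–H: 8 × 448 = 3584
  Σ(formed) = 9800 kJ
ΔH = Σ(broken) − Σ(formed) = 7514 − 9800 = −2286 kJ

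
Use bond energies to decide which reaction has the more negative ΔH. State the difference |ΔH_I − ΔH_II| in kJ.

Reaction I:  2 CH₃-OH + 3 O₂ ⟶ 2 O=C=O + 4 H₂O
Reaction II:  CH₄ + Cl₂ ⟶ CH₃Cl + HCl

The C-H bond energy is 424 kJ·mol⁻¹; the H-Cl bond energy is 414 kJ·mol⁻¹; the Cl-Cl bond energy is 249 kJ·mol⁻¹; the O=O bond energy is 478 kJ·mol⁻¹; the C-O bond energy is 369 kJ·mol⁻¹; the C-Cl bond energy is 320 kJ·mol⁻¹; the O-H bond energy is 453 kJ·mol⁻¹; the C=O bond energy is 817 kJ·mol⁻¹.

Reaction I:
  Bonds broken (reactants):
    C-H: 6 × 424 = 2544
    C-O: 2 × 369 = 738
    O-H: 2 × 453 = 906
    O=O: 3 × 478 = 1434
    Σ(broken) = 5622 kJ
  Bonds formed (products):
    C=O: 4 × 817 = 3268
    O-H: 8 × 453 = 3624
    Σ(formed) = 6892 kJ
  ΔH_I = 5622 − 6892 = −1270 kJ
Reaction II:
  Bonds broken (reactants):
    C-H: 4 × 424 = 1696
    Cl-Cl: 1 × 249 = 249
    Σ(broken) = 1945 kJ
  Bonds formed (products):
    C-Cl: 1 × 320 = 320
    C-H: 3 × 424 = 1272
    H-Cl: 1 × 414 = 414
    Σ(formed) = 2006 kJ
  ΔH_II = 1945 − 2006 = −61 kJ
ΔH_I − ΔH_II = −1209 kJ, so reaction I has the more negative ΔH; |ΔH_I − ΔH_II| = 1209 kJ.

Reaction I, by 1209 kJ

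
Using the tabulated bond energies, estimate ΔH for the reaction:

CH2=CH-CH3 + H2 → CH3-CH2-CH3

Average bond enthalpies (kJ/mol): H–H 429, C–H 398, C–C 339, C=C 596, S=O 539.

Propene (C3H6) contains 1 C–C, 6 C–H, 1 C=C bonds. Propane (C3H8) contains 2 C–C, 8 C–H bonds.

ΔH ≈ −110 kJ

Bonds broken (reactants):
  C–C: 1 × 339 = 339
  C–H: 6 × 398 = 2388
  C=C: 1 × 596 = 596
  H–H: 1 × 429 = 429
  Σ(broken) = 3752 kJ
Bonds formed (products):
  C–C: 2 × 339 = 678
  C–H: 8 × 398 = 3184
  Σ(formed) = 3862 kJ
ΔH = Σ(broken) − Σ(formed) = 3752 − 3862 = −110 kJ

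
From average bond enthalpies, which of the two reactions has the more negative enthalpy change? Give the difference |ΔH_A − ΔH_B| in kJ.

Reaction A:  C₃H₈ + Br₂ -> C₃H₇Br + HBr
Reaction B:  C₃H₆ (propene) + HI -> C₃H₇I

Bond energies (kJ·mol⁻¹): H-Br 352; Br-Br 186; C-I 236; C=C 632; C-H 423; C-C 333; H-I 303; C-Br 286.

Reaction B, by 28 kJ

Reaction A:
  Bonds broken (reactants):
    Br-Br: 1 × 186 = 186
    C-C: 2 × 333 = 666
    C-H: 8 × 423 = 3384
    Σ(broken) = 4236 kJ
  Bonds formed (products):
    C-Br: 1 × 286 = 286
    C-C: 2 × 333 = 666
    C-H: 7 × 423 = 2961
    H-Br: 1 × 352 = 352
    Σ(formed) = 4265 kJ
  ΔH_A = 4236 − 4265 = −29 kJ
Reaction B:
  Bonds broken (reactants):
    C-C: 1 × 333 = 333
    C-H: 6 × 423 = 2538
    C=C: 1 × 632 = 632
    H-I: 1 × 303 = 303
    Σ(broken) = 3806 kJ
  Bonds formed (products):
    C-C: 2 × 333 = 666
    C-H: 7 × 423 = 2961
    C-I: 1 × 236 = 236
    Σ(formed) = 3863 kJ
  ΔH_B = 3806 − 3863 = −57 kJ
ΔH_A − ΔH_B = +28 kJ, so reaction B has the more negative ΔH; |ΔH_A − ΔH_B| = 28 kJ.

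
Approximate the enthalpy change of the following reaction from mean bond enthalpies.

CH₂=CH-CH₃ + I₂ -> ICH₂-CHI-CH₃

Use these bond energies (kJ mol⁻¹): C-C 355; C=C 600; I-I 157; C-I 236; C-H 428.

Bonds broken (reactants):
  C-C: 1 × 355 = 355
  C-H: 6 × 428 = 2568
  C=C: 1 × 600 = 600
  I-I: 1 × 157 = 157
  Σ(broken) = 3680 kJ
Bonds formed (products):
  C-C: 2 × 355 = 710
  C-H: 6 × 428 = 2568
  C-I: 2 × 236 = 472
  Σ(formed) = 3750 kJ
ΔH = Σ(broken) − Σ(formed) = 3680 − 3750 = −70 kJ

ΔH ≈ −70 kJ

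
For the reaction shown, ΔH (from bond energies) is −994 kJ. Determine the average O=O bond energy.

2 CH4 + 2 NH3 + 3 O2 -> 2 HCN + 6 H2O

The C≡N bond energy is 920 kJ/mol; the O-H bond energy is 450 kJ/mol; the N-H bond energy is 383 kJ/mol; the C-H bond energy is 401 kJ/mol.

D(O=O) ≈ 514 kJ/mol

Let D be the O=O bond energy.
Σ(broken) = 8×401 + 6×383 + 3×D = 5506 + 3D
Σ(formed) = 2×920 + 2×401 + 12×450 = 8042
ΔH = Σ(broken) − Σ(formed) = (5506 + 3D) − (8042) = −2536 + 3D
Setting this equal to −994 kJ gives 3D = 1542, so D = 514 kJ/mol.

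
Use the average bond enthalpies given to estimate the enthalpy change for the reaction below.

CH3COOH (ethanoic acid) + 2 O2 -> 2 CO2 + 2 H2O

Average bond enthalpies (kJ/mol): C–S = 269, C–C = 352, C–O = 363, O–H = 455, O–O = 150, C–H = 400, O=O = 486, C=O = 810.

Bonds broken (reactants):
  C–C: 1 × 352 = 352
  C–H: 3 × 400 = 1200
  C–O: 1 × 363 = 363
  C=O: 1 × 810 = 810
  O–H: 1 × 455 = 455
  O=O: 2 × 486 = 972
  Σ(broken) = 4152 kJ
Bonds formed (products):
  C=O: 4 × 810 = 3240
  O–H: 4 × 455 = 1820
  Σ(formed) = 5060 kJ
ΔH = Σ(broken) − Σ(formed) = 4152 − 5060 = −908 kJ

ΔH ≈ −908 kJ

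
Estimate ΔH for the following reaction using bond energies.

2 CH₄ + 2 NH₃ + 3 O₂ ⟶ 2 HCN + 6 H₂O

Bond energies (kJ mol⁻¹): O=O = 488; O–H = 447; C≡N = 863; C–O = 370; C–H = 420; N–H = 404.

ΔH ≈ −682 kJ

Bonds broken (reactants):
  C–H: 8 × 420 = 3360
  N–H: 6 × 404 = 2424
  O=O: 3 × 488 = 1464
  Σ(broken) = 7248 kJ
Bonds formed (products):
  C≡N: 2 × 863 = 1726
  C–H: 2 × 420 = 840
  O–H: 12 × 447 = 5364
  Σ(formed) = 7930 kJ
ΔH = Σ(broken) − Σ(formed) = 7248 − 7930 = −682 kJ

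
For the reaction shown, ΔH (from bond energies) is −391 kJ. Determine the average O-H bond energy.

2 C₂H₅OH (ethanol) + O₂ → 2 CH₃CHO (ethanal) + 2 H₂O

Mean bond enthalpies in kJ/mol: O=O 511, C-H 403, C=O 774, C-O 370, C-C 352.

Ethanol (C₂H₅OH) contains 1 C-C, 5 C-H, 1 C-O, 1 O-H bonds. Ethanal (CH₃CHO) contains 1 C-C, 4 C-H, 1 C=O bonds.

D(O-H) ≈ 450 kJ/mol

Let D be the O-H bond energy.
Σ(broken) = 2×352 + 10×403 + 2×370 + 2×D + 1×511 = 5985 + 2D
Σ(formed) = 2×352 + 8×403 + 2×774 + 4×D = 5476 + 4D
ΔH = Σ(broken) − Σ(formed) = (5985 + 2D) − (5476 + 4D) = +509 − 2D
Setting this equal to −391 kJ gives 2D = 900, so D = 450 kJ/mol.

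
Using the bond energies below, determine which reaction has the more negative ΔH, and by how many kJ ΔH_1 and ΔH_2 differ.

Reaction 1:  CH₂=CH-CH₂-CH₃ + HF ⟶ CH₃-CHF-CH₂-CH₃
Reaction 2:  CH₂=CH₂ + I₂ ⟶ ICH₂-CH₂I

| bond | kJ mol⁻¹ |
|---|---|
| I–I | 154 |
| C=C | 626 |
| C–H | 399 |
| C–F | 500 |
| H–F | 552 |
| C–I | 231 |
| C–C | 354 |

Reaction 1, by 39 kJ

Reaction 1:
  Bonds broken (reactants):
    C–C: 2 × 354 = 708
    C–H: 8 × 399 = 3192
    C=C: 1 × 626 = 626
    H–F: 1 × 552 = 552
    Σ(broken) = 5078 kJ
  Bonds formed (products):
    C–C: 3 × 354 = 1062
    C–F: 1 × 500 = 500
    C–H: 9 × 399 = 3591
    Σ(formed) = 5153 kJ
  ΔH_1 = 5078 − 5153 = −75 kJ
Reaction 2:
  Bonds broken (reactants):
    C–H: 4 × 399 = 1596
    C=C: 1 × 626 = 626
    I–I: 1 × 154 = 154
    Σ(broken) = 2376 kJ
  Bonds formed (products):
    C–C: 1 × 354 = 354
    C–H: 4 × 399 = 1596
    C–I: 2 × 231 = 462
    Σ(formed) = 2412 kJ
  ΔH_2 = 2376 − 2412 = −36 kJ
ΔH_1 − ΔH_2 = −39 kJ, so reaction 1 has the more negative ΔH; |ΔH_1 − ΔH_2| = 39 kJ.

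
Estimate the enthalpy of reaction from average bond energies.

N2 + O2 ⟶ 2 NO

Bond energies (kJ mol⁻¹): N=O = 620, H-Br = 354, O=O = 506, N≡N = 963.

Bonds broken (reactants):
  N≡N: 1 × 963 = 963
  O=O: 1 × 506 = 506
  Σ(broken) = 1469 kJ
Bonds formed (products):
  N=O: 2 × 620 = 1240
  Σ(formed) = 1240 kJ
ΔH = Σ(broken) − Σ(formed) = 1469 − 1240 = +229 kJ

ΔH ≈ +229 kJ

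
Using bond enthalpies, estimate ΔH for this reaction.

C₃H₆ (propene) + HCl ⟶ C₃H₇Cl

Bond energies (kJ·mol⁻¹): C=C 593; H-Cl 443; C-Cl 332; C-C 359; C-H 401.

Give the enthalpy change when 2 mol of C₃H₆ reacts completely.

ΔH = −112 kJ

Bonds broken (reactants):
  C-C: 1 × 359 = 359
  C-H: 6 × 401 = 2406
  C=C: 1 × 593 = 593
  H-Cl: 1 × 443 = 443
  Σ(broken) = 3801 kJ
Bonds formed (products):
  C-C: 2 × 359 = 718
  C-Cl: 1 × 332 = 332
  C-H: 7 × 401 = 2807
  Σ(formed) = 3857 kJ
ΔH = Σ(broken) − Σ(formed) = 3801 − 3857 = −56 kJ
For 2× the reaction as written: 2 × (−56) = −112 kJ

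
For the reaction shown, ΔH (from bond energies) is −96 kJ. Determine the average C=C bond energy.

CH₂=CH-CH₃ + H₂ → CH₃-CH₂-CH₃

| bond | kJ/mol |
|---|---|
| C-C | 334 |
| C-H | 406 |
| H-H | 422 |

Let D be the C=C bond energy.
Σ(broken) = 1×334 + 6×406 + 1×D + 1×422 = 3192 + D
Σ(formed) = 2×334 + 8×406 = 3916
ΔH = Σ(broken) − Σ(formed) = (3192 + D) − (3916) = −724 + D
Setting this equal to −96 kJ gives D = 628 kJ/mol.

D(C=C) ≈ 628 kJ/mol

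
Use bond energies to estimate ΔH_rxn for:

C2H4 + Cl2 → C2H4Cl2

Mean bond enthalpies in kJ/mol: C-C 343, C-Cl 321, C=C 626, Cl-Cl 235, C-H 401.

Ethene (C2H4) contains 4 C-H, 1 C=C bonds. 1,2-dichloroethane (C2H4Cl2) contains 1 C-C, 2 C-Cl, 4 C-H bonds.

Bonds broken (reactants):
  C-H: 4 × 401 = 1604
  C=C: 1 × 626 = 626
  Cl-Cl: 1 × 235 = 235
  Σ(broken) = 2465 kJ
Bonds formed (products):
  C-C: 1 × 343 = 343
  C-Cl: 2 × 321 = 642
  C-H: 4 × 401 = 1604
  Σ(formed) = 2589 kJ
ΔH = Σ(broken) − Σ(formed) = 2465 − 2589 = −124 kJ

ΔH ≈ −124 kJ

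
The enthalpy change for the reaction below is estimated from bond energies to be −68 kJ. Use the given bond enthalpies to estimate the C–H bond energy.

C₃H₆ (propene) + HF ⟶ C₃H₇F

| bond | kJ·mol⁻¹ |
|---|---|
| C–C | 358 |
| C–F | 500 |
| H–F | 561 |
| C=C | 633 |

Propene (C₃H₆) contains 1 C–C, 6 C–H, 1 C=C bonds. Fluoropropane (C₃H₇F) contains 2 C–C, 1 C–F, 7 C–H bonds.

Let D be the C–H bond energy.
Σ(broken) = 1×358 + 6×D + 1×633 + 1×561 = 1552 + 6D
Σ(formed) = 2×358 + 1×500 + 7×D = 1216 + 7D
ΔH = Σ(broken) − Σ(formed) = (1552 + 6D) − (1216 + 7D) = +336 − D
Setting this equal to −68 kJ gives D = 404 kJ/mol.

D(C–H) ≈ 404 kJ/mol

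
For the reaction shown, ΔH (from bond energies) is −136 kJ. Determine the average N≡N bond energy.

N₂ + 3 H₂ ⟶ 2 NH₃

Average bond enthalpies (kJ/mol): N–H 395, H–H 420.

Let D be the N≡N bond energy.
Σ(broken) = 3×420 + 1×D = 1260 + D
Σ(formed) = 6×395 = 2370
ΔH = Σ(broken) − Σ(formed) = (1260 + D) − (2370) = −1110 + D
Setting this equal to −136 kJ gives D = 974 kJ/mol.

D(N≡N) ≈ 974 kJ/mol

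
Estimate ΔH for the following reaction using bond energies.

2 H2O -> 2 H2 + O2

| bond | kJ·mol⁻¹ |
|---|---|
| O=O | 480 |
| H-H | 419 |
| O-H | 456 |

ΔH ≈ +506 kJ

Bonds broken (reactants):
  O-H: 4 × 456 = 1824
  Σ(broken) = 1824 kJ
Bonds formed (products):
  H-H: 2 × 419 = 838
  O=O: 1 × 480 = 480
  Σ(formed) = 1318 kJ
ΔH = Σ(broken) − Σ(formed) = 1824 − 1318 = +506 kJ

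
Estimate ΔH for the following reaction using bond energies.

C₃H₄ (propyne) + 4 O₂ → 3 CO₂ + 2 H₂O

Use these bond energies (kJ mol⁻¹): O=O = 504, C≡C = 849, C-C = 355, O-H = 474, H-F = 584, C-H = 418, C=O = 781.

Bonds broken (reactants):
  C≡C: 1 × 849 = 849
  C-C: 1 × 355 = 355
  C-H: 4 × 418 = 1672
  O=O: 4 × 504 = 2016
  Σ(broken) = 4892 kJ
Bonds formed (products):
  C=O: 6 × 781 = 4686
  O-H: 4 × 474 = 1896
  Σ(formed) = 6582 kJ
ΔH = Σ(broken) − Σ(formed) = 4892 − 6582 = −1690 kJ

ΔH ≈ −1690 kJ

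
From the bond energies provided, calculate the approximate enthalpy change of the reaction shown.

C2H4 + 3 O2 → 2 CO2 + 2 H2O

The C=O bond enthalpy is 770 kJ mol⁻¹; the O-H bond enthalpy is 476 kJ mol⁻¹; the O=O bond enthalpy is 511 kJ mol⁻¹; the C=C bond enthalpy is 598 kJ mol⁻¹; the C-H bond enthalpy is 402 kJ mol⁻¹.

Bonds broken (reactants):
  C-H: 4 × 402 = 1608
  C=C: 1 × 598 = 598
  O=O: 3 × 511 = 1533
  Σ(broken) = 3739 kJ
Bonds formed (products):
  C=O: 4 × 770 = 3080
  O-H: 4 × 476 = 1904
  Σ(formed) = 4984 kJ
ΔH = Σ(broken) − Σ(formed) = 3739 − 4984 = −1245 kJ

ΔH ≈ −1245 kJ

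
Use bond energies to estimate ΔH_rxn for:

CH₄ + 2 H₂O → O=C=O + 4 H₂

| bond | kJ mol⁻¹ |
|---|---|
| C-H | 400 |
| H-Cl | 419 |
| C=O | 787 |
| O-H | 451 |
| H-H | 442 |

Bonds broken (reactants):
  C-H: 4 × 400 = 1600
  O-H: 4 × 451 = 1804
  Σ(broken) = 3404 kJ
Bonds formed (products):
  C=O: 2 × 787 = 1574
  H-H: 4 × 442 = 1768
  Σ(formed) = 3342 kJ
ΔH = Σ(broken) − Σ(formed) = 3404 − 3342 = +62 kJ

ΔH ≈ +62 kJ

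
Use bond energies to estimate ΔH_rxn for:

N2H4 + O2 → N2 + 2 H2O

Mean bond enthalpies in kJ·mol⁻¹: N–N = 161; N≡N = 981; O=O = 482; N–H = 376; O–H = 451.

ΔH ≈ −638 kJ

Bonds broken (reactants):
  N–H: 4 × 376 = 1504
  N–N: 1 × 161 = 161
  O=O: 1 × 482 = 482
  Σ(broken) = 2147 kJ
Bonds formed (products):
  N≡N: 1 × 981 = 981
  O–H: 4 × 451 = 1804
  Σ(formed) = 2785 kJ
ΔH = Σ(broken) − Σ(formed) = 2147 − 2785 = −638 kJ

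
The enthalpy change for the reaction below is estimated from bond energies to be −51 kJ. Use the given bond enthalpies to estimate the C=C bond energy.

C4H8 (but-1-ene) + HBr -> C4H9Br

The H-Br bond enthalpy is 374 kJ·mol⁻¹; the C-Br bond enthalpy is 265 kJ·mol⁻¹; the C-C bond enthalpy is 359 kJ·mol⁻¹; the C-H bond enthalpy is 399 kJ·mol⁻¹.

D(C=C) ≈ 598 kJ/mol

Let D be the C=C bond energy.
Σ(broken) = 2×359 + 8×399 + 1×D + 1×374 = 4284 + D
Σ(formed) = 1×265 + 3×359 + 9×399 = 4933
ΔH = Σ(broken) − Σ(formed) = (4284 + D) − (4933) = −649 + D
Setting this equal to −51 kJ gives D = 598 kJ/mol.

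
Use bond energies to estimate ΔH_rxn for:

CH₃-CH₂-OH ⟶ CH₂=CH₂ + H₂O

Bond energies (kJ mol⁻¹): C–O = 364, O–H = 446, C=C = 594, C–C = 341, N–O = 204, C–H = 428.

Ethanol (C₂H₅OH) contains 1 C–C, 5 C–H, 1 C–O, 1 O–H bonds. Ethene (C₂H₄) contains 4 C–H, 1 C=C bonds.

Bonds broken (reactants):
  C–C: 1 × 341 = 341
  C–H: 5 × 428 = 2140
  C–O: 1 × 364 = 364
  O–H: 1 × 446 = 446
  Σ(broken) = 3291 kJ
Bonds formed (products):
  C–H: 4 × 428 = 1712
  C=C: 1 × 594 = 594
  O–H: 2 × 446 = 892
  Σ(formed) = 3198 kJ
ΔH = Σ(broken) − Σ(formed) = 3291 − 3198 = +93 kJ

ΔH ≈ +93 kJ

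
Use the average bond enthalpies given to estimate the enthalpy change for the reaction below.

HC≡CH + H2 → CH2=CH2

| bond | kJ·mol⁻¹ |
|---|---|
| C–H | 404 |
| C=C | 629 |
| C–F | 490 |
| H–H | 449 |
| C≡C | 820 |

Bonds broken (reactants):
  C≡C: 1 × 820 = 820
  C–H: 2 × 404 = 808
  H–H: 1 × 449 = 449
  Σ(broken) = 2077 kJ
Bonds formed (products):
  C–H: 4 × 404 = 1616
  C=C: 1 × 629 = 629
  Σ(formed) = 2245 kJ
ΔH = Σ(broken) − Σ(formed) = 2077 − 2245 = −168 kJ

ΔH ≈ −168 kJ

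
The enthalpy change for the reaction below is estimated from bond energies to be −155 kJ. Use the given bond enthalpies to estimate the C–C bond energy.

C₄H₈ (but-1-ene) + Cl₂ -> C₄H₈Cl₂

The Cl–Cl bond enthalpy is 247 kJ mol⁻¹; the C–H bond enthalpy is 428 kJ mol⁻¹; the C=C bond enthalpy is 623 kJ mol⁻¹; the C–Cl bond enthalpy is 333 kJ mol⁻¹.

Let D be the C–C bond energy.
Σ(broken) = 2×D + 8×428 + 1×623 + 1×247 = 4294 + 2D
Σ(formed) = 3×D + 2×333 + 8×428 = 4090 + 3D
ΔH = Σ(broken) − Σ(formed) = (4294 + 2D) − (4090 + 3D) = +204 − D
Setting this equal to −155 kJ gives D = 359 kJ/mol.

D(C–C) ≈ 359 kJ/mol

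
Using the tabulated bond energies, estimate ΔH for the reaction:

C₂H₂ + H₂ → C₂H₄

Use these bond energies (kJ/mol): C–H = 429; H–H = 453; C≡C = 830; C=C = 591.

ΔH ≈ −166 kJ

Bonds broken (reactants):
  C≡C: 1 × 830 = 830
  C–H: 2 × 429 = 858
  H–H: 1 × 453 = 453
  Σ(broken) = 2141 kJ
Bonds formed (products):
  C–H: 4 × 429 = 1716
  C=C: 1 × 591 = 591
  Σ(formed) = 2307 kJ
ΔH = Σ(broken) − Σ(formed) = 2141 − 2307 = −166 kJ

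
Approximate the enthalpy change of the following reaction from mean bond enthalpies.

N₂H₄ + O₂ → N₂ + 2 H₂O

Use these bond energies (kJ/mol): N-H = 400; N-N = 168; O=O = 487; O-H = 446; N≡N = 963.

Bonds broken (reactants):
  N-H: 4 × 400 = 1600
  N-N: 1 × 168 = 168
  O=O: 1 × 487 = 487
  Σ(broken) = 2255 kJ
Bonds formed (products):
  N≡N: 1 × 963 = 963
  O-H: 4 × 446 = 1784
  Σ(formed) = 2747 kJ
ΔH = Σ(broken) − Σ(formed) = 2255 − 2747 = −492 kJ

ΔH ≈ −492 kJ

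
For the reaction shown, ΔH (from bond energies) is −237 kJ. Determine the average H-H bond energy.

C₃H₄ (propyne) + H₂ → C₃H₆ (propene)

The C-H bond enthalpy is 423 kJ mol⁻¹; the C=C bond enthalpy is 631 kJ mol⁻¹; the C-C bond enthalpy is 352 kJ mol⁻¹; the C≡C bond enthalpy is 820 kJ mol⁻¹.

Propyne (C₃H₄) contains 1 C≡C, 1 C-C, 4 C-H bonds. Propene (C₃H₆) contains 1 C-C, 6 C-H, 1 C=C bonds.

D(H-H) ≈ 420 kJ/mol

Let D be the H-H bond energy.
Σ(broken) = 1×820 + 1×352 + 4×423 + 1×D = 2864 + D
Σ(formed) = 1×352 + 6×423 + 1×631 = 3521
ΔH = Σ(broken) − Σ(formed) = (2864 + D) − (3521) = −657 + D
Setting this equal to −237 kJ gives D = 420 kJ/mol.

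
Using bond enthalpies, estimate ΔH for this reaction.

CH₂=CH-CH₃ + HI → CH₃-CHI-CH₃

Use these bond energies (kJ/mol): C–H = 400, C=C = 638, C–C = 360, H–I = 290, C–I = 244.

ΔH ≈ −76 kJ

Bonds broken (reactants):
  C–C: 1 × 360 = 360
  C–H: 6 × 400 = 2400
  C=C: 1 × 638 = 638
  H–I: 1 × 290 = 290
  Σ(broken) = 3688 kJ
Bonds formed (products):
  C–C: 2 × 360 = 720
  C–H: 7 × 400 = 2800
  C–I: 1 × 244 = 244
  Σ(formed) = 3764 kJ
ΔH = Σ(broken) − Σ(formed) = 3688 − 3764 = −76 kJ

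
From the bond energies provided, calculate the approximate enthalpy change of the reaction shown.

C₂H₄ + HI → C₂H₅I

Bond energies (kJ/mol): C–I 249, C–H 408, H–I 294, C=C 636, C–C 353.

ΔH ≈ −80 kJ

Bonds broken (reactants):
  C–H: 4 × 408 = 1632
  C=C: 1 × 636 = 636
  H–I: 1 × 294 = 294
  Σ(broken) = 2562 kJ
Bonds formed (products):
  C–C: 1 × 353 = 353
  C–H: 5 × 408 = 2040
  C–I: 1 × 249 = 249
  Σ(formed) = 2642 kJ
ΔH = Σ(broken) − Σ(formed) = 2562 − 2642 = −80 kJ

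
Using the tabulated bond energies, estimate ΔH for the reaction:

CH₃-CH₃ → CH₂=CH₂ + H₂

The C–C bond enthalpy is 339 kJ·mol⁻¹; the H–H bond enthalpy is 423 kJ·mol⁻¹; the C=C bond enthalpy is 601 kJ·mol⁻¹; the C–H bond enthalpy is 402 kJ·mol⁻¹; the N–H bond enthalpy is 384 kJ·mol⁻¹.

Bonds broken (reactants):
  C–C: 1 × 339 = 339
  C–H: 6 × 402 = 2412
  Σ(broken) = 2751 kJ
Bonds formed (products):
  C–H: 4 × 402 = 1608
  C=C: 1 × 601 = 601
  H–H: 1 × 423 = 423
  Σ(formed) = 2632 kJ
ΔH = Σ(broken) − Σ(formed) = 2751 − 2632 = +119 kJ

ΔH ≈ +119 kJ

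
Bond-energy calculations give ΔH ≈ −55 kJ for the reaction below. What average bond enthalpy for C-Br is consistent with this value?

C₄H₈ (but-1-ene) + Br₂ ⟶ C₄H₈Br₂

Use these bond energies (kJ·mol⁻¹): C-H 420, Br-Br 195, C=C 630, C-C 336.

Let D be the C-Br bond energy.
Σ(broken) = 1×195 + 2×336 + 8×420 + 1×630 = 4857
Σ(formed) = 2×D + 3×336 + 8×420 = 4368 + 2D
ΔH = Σ(broken) − Σ(formed) = (4857) − (4368 + 2D) = +489 − 2D
Setting this equal to −55 kJ gives 2D = 544, so D = 272 kJ/mol.

D(C-Br) ≈ 272 kJ/mol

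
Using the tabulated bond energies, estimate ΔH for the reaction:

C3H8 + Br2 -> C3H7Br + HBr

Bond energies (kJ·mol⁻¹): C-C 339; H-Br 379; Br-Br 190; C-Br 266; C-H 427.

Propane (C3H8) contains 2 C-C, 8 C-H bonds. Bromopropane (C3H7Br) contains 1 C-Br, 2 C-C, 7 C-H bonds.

ΔH ≈ −28 kJ

Bonds broken (reactants):
  Br-Br: 1 × 190 = 190
  C-C: 2 × 339 = 678
  C-H: 8 × 427 = 3416
  Σ(broken) = 4284 kJ
Bonds formed (products):
  C-Br: 1 × 266 = 266
  C-C: 2 × 339 = 678
  C-H: 7 × 427 = 2989
  H-Br: 1 × 379 = 379
  Σ(formed) = 4312 kJ
ΔH = Σ(broken) − Σ(formed) = 4284 − 4312 = −28 kJ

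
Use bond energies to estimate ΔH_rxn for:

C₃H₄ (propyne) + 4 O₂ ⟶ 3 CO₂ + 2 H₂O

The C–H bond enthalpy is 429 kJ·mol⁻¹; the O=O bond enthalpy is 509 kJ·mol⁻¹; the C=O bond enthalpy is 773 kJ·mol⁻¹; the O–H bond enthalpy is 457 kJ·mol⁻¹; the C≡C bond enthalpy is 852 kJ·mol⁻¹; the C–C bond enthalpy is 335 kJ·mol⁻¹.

ΔH ≈ −1527 kJ

Bonds broken (reactants):
  C≡C: 1 × 852 = 852
  C–C: 1 × 335 = 335
  C–H: 4 × 429 = 1716
  O=O: 4 × 509 = 2036
  Σ(broken) = 4939 kJ
Bonds formed (products):
  C=O: 6 × 773 = 4638
  O–H: 4 × 457 = 1828
  Σ(formed) = 6466 kJ
ΔH = Σ(broken) − Σ(formed) = 4939 − 6466 = −1527 kJ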